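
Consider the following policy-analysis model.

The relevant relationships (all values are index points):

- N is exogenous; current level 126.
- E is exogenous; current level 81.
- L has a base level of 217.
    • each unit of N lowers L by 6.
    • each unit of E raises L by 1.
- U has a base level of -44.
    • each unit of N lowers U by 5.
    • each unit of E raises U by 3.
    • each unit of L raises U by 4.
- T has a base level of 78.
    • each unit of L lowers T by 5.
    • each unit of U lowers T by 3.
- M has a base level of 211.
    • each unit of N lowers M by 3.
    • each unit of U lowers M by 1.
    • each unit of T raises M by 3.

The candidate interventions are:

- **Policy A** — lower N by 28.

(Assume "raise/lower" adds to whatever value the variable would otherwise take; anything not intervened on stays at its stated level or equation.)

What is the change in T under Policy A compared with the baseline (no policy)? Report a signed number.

Baseline:
  N = 126
  E = 81
  L = 217 − 6·126 + 81 = -458
  U = -44 − 5·126 + 3·81 + 4·(-458) = -2263
  T = 78 − 5·(-458) − 3·(-2263) = 9157
Policy A (N − 28):
  N = 126 − 28 = 98
  E = 81
  L = 217 − 6·98 + 81 = -290
  U = -44 − 5·98 + 3·81 + 4·(-290) = -1451
  T = 78 − 5·(-290) − 3·(-1451) = 5881
Change in T: 5881 − 9157 = -3276

-3276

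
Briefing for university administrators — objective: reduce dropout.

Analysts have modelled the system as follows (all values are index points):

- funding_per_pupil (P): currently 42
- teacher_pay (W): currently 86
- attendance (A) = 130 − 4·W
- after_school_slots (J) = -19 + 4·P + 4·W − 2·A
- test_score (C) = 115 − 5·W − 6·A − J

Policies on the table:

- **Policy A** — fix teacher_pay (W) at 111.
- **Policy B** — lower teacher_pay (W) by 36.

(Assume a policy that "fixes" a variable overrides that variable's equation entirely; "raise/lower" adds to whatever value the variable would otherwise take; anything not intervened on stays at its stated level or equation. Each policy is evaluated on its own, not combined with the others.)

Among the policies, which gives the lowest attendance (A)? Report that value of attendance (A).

Policy A (W := 111):
  W = 111
  A = 130 − 4·111 = -314
Policy B (W − 36):
  W = 86 − 36 = 50
  A = 130 − 4·50 = -70
Comparing — Policy A: A=-314, Policy B: A=-70. Lowest is -314 (Policy A).

-314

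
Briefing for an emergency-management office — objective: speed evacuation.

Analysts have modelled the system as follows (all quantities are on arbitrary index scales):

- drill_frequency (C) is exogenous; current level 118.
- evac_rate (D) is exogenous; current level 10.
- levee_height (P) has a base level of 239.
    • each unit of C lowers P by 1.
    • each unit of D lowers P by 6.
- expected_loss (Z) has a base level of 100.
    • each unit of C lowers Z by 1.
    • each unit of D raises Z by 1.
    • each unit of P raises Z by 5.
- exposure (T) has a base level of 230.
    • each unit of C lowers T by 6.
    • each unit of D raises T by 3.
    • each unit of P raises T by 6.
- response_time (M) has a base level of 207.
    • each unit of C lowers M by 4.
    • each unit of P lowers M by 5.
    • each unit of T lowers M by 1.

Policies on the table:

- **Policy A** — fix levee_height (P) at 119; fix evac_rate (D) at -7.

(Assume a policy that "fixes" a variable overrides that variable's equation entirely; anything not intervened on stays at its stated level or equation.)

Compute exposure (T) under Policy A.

Policy A (P := 119, D := -7):
  C = 118
  D = -7
  P = 119
  T = 230 − 6·118 + 3·(-7) + 6·119 = 215

215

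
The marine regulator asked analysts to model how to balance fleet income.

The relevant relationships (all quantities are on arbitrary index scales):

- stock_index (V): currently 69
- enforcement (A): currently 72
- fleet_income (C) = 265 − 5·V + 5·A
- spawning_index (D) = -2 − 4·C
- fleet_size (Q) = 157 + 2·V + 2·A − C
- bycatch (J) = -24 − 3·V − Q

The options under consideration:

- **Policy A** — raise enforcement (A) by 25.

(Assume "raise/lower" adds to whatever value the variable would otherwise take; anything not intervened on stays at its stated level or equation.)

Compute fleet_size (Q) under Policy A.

84

Policy A (A + 25):
  V = 69
  A = 72 + 25 = 97
  C = 265 − 5·69 + 5·97 = 405
  Q = 157 + 2·69 + 2·97 − 405 = 84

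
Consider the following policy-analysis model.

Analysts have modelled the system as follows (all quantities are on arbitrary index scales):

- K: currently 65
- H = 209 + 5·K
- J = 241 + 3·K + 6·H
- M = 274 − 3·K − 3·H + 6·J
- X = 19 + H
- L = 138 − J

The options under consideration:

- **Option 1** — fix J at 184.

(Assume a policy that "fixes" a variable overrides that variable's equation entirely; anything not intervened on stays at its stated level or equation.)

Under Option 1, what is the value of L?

-46

Option 1 (J := 184):
  K = 65
  H = 209 + 5·65 = 534
  J = 184
  L = 138 − 184 = -46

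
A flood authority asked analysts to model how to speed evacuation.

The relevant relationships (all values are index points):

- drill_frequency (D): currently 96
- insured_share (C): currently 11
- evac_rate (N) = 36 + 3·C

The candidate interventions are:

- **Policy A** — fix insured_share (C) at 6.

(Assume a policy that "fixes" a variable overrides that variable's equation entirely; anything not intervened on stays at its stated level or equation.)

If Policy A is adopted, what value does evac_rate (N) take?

Policy A (C := 6):
  C = 6
  N = 36 + 3·6 = 54

54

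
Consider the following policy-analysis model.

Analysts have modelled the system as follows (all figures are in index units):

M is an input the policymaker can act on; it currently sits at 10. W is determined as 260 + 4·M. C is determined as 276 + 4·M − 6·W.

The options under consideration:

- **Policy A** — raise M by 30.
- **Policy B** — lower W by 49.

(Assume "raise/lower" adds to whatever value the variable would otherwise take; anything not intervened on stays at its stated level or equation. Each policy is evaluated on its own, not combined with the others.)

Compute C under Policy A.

-2084

Policy A (M + 30):
  M = 10 + 30 = 40
  W = 260 + 4·40 = 420
  C = 276 + 4·40 − 6·420 = -2084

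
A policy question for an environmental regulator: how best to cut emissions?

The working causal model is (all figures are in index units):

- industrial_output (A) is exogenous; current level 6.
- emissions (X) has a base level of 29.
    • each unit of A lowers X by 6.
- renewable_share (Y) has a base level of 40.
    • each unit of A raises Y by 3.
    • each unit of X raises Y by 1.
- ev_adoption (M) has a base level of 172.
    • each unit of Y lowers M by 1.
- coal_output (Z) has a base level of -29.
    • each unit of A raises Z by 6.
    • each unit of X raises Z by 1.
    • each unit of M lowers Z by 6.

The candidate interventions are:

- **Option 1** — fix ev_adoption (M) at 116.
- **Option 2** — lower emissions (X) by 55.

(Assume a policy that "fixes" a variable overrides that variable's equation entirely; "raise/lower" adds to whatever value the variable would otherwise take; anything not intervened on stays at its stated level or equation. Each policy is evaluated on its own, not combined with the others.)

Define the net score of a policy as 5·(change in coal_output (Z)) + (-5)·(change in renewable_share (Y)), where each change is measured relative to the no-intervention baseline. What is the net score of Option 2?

-1650

Baseline:
  A = 6
  X = 29 − 6·6 = -7
  Y = 40 + 3·6 + (-7) = 51
  M = 172 − 51 = 121
  Z = -29 + 6·6 + (-7) − 6·121 = -726
Option 2 (X − 55):
  A = 6
  X = 29 − 6·6 (−55 from intervention) = -62
  Y = 40 + 3·6 + (-62) = -4
  M = 172 − (-4) = 176
  Z = -29 + 6·6 + (-62) − 6·176 = -1111
ΔZ = -1111 − (-726) = -385; ΔY = -4 − 51 = -55
Score = 5·(-385) + (-5)·(-55) = -1650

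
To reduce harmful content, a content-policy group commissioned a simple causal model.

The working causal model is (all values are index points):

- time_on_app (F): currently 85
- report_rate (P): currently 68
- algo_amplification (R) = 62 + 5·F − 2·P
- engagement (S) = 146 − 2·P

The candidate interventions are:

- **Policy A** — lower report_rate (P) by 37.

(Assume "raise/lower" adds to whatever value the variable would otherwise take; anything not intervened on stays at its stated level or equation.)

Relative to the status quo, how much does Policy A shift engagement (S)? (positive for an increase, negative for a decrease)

74

Baseline:
  P = 68
  S = 146 − 2·68 = 10
Policy A (P − 37):
  P = 68 − 37 = 31
  S = 146 − 2·31 = 84
Change in S: 84 − 10 = 74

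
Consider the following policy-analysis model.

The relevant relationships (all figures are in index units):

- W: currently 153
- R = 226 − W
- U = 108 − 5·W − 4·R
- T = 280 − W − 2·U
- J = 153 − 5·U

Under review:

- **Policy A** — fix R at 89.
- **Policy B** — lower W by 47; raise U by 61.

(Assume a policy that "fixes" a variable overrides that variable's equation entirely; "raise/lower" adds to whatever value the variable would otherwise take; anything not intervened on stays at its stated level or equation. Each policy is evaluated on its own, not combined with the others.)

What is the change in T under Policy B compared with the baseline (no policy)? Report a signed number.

Baseline:
  W = 153
  R = 226 − 153 = 73
  U = 108 − 5·153 − 4·73 = -949
  T = 280 − 153 − 2·(-949) = 2025
Policy B (W − 47, U + 61):
  W = 153 − 47 = 106
  R = 226 − 106 = 120
  U = 108 − 5·106 − 4·120 (+61 from intervention) = -841
  T = 280 − 106 − 2·(-841) = 1856
Change in T: 1856 − 2025 = -169

-169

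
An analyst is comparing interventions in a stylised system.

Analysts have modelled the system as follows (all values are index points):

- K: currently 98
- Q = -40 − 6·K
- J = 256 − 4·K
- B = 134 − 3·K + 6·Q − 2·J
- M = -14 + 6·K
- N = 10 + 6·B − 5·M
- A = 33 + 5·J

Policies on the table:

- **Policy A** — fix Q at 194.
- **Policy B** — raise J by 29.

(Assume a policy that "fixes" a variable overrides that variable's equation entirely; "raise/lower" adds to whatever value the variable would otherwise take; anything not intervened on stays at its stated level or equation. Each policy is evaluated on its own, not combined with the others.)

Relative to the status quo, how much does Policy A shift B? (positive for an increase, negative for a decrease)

4932

Baseline:
  K = 98
  Q = -40 − 6·98 = -628
  J = 256 − 4·98 = -136
  B = 134 − 3·98 + 6·(-628) − 2·(-136) = -3656
Policy A (Q := 194):
  K = 98
  Q = 194
  J = 256 − 4·98 = -136
  B = 134 − 3·98 + 6·194 − 2·(-136) = 1276
Change in B: 1276 − (-3656) = 4932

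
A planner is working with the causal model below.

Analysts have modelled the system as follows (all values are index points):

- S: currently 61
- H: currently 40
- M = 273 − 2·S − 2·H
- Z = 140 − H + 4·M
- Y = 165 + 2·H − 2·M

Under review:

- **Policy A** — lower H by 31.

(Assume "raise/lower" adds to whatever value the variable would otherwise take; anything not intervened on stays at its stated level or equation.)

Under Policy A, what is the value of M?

133

Policy A (H − 31):
  S = 61
  H = 40 − 31 = 9
  M = 273 − 2·61 − 2·9 = 133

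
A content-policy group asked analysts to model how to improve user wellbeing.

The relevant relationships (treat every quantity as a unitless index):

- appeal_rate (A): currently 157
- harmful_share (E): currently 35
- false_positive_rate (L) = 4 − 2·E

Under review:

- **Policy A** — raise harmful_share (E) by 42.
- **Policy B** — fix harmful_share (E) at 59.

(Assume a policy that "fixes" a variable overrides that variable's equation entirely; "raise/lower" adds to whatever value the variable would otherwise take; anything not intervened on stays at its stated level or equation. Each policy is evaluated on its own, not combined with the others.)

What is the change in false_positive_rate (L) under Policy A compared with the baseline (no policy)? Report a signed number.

Baseline:
  E = 35
  L = 4 − 2·35 = -66
Policy A (E + 42):
  E = 35 + 42 = 77
  L = 4 − 2·77 = -150
Change in L: -150 − (-66) = -84

-84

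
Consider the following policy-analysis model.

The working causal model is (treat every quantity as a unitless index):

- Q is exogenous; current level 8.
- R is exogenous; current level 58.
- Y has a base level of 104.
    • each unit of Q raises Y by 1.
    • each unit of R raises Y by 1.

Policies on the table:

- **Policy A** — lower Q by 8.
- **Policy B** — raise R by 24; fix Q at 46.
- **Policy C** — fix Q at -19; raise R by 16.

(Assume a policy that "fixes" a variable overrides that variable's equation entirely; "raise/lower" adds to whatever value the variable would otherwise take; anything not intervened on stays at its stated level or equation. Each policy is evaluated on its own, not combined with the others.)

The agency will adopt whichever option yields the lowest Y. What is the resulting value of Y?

Policy A (Q − 8):
  Q = 8 − 8 = 0
  R = 58
  Y = 104 + 0 + 58 = 162
Policy B (R + 24, Q := 46):
  Q = 46
  R = 58 + 24 = 82
  Y = 104 + 46 + 82 = 232
Policy C (Q := -19, R + 16):
  Q = -19
  R = 58 + 16 = 74
  Y = 104 + (-19) + 74 = 159
Comparing — Policy A: Y=162, Policy B: Y=232, Policy C: Y=159. Lowest is 159 (Policy C).

159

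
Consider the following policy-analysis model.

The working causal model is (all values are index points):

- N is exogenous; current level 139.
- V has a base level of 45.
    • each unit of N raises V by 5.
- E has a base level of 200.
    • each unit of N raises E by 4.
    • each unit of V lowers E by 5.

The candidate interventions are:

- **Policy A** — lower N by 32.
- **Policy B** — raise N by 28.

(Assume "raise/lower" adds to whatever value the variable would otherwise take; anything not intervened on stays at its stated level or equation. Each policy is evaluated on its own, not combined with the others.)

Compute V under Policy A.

580

Policy A (N − 32):
  N = 139 − 32 = 107
  V = 45 + 5·107 = 580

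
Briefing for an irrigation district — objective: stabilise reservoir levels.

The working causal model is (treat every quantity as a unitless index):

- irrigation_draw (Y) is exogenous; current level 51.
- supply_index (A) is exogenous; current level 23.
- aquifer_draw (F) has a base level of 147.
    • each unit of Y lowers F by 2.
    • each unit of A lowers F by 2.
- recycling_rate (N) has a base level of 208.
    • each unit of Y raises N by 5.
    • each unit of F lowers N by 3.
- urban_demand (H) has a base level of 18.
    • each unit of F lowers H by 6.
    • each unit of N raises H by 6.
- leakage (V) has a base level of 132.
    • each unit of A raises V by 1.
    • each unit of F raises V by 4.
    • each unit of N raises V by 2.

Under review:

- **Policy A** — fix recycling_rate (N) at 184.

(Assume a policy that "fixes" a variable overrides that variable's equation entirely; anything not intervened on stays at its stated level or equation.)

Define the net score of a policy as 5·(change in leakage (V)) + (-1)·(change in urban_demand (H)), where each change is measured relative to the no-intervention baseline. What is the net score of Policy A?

-1128

Baseline:
  Y = 51
  A = 23
  F = 147 − 2·51 − 2·23 = -1
  N = 208 + 5·51 − 3·(-1) = 466
  H = 18 − 6·(-1) + 6·466 = 2820
  V = 132 + 23 + 4·(-1) + 2·466 = 1083
Policy A (N := 184):
  Y = 51
  A = 23
  F = 147 − 2·51 − 2·23 = -1
  N = 184
  H = 18 − 6·(-1) + 6·184 = 1128
  V = 132 + 23 + 4·(-1) + 2·184 = 519
ΔV = 519 − 1083 = -564; ΔH = 1128 − 2820 = -1692
Score = 5·(-564) + (-1)·(-1692) = -1128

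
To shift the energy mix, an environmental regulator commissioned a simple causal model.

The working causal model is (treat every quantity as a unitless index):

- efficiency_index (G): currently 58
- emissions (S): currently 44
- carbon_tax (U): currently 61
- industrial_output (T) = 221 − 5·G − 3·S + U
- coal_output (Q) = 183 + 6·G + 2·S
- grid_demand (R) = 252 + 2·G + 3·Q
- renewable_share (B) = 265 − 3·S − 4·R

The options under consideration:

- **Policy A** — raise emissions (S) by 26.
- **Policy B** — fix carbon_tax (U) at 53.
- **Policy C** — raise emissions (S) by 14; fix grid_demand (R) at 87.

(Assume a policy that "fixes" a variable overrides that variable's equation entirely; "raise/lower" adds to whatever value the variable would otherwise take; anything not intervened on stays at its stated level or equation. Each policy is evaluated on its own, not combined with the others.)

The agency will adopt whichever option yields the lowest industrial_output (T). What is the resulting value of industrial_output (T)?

-218

Policy A (S + 26):
  G = 58
  S = 44 + 26 = 70
  U = 61
  T = 221 − 5·58 − 3·70 + 61 = -218
Policy B (U := 53):
  G = 58
  S = 44
  U = 53
  T = 221 − 5·58 − 3·44 + 53 = -148
Policy C (S + 14, R := 87):
  G = 58
  S = 44 + 14 = 58
  U = 61
  T = 221 − 5·58 − 3·58 + 61 = -182
Comparing — Policy A: T=-218, Policy B: T=-148, Policy C: T=-182. Lowest is -218 (Policy A).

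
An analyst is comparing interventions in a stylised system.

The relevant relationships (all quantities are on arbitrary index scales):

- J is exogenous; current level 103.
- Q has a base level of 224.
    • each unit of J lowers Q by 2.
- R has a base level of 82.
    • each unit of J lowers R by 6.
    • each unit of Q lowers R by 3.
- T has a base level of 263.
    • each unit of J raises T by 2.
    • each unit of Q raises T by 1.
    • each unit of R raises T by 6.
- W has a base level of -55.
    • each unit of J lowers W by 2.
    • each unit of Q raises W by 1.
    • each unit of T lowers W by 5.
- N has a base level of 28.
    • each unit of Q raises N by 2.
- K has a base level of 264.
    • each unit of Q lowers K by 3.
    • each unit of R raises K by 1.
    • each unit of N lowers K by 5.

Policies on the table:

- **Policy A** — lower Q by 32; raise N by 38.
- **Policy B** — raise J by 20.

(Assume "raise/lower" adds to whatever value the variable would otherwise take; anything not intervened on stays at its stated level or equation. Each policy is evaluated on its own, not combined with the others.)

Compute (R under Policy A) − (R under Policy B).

96

Policy A (Q − 32, N + 38):
  J = 103
  Q = 224 − 2·103 (−32 from intervention) = -14
  R = 82 − 6·103 − 3·(-14) = -494
Policy B (J + 20):
  J = 103 + 20 = 123
  Q = 224 − 2·123 = -22
  R = 82 − 6·123 − 3·(-22) = -590
R: -494 − (-590) = 96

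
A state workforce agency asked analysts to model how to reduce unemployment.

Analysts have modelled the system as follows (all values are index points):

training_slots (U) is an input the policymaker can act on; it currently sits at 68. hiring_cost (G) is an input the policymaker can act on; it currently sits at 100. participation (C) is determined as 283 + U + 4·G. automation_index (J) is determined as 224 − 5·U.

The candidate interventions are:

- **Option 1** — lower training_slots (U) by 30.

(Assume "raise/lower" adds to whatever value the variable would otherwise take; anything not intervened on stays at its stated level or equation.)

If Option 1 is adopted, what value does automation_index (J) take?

Option 1 (U − 30):
  U = 68 − 30 = 38
  J = 224 − 5·38 = 34

34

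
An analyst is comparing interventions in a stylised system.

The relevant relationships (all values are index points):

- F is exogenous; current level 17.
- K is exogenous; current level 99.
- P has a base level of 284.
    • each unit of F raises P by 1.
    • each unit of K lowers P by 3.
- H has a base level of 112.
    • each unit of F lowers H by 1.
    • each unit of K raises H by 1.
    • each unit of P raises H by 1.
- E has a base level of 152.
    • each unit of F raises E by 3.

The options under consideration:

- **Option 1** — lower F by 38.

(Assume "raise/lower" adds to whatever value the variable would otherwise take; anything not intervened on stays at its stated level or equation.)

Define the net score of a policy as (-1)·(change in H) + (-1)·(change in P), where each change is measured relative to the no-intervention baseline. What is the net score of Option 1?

38

Baseline:
  F = 17
  K = 99
  P = 284 + 17 − 3·99 = 4
  H = 112 − 17 + 99 + 4 = 198
Option 1 (F − 38):
  F = 17 − 38 = -21
  K = 99
  P = 284 + (-21) − 3·99 = -34
  H = 112 − (-21) + 99 + (-34) = 198
ΔH = 198 − 198 = 0; ΔP = -34 − 4 = -38
Score = (-1)·0 + (-1)·(-38) = 38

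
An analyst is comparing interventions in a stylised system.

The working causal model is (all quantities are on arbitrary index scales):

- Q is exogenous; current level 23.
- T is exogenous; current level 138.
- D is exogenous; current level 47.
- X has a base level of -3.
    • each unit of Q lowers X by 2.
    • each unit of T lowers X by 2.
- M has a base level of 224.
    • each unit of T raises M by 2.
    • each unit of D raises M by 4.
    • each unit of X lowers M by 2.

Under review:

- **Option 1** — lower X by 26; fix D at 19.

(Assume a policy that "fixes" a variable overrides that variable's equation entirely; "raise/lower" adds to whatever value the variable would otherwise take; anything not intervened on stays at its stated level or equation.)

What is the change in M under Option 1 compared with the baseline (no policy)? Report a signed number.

-60

Baseline:
  Q = 23
  T = 138
  D = 47
  X = -3 − 2·23 − 2·138 = -325
  M = 224 + 2·138 + 4·47 − 2·(-325) = 1338
Option 1 (X − 26, D := 19):
  Q = 23
  T = 138
  D = 19
  X = -3 − 2·23 − 2·138 (−26 from intervention) = -351
  M = 224 + 2·138 + 4·19 − 2·(-351) = 1278
Change in M: 1278 − 1338 = -60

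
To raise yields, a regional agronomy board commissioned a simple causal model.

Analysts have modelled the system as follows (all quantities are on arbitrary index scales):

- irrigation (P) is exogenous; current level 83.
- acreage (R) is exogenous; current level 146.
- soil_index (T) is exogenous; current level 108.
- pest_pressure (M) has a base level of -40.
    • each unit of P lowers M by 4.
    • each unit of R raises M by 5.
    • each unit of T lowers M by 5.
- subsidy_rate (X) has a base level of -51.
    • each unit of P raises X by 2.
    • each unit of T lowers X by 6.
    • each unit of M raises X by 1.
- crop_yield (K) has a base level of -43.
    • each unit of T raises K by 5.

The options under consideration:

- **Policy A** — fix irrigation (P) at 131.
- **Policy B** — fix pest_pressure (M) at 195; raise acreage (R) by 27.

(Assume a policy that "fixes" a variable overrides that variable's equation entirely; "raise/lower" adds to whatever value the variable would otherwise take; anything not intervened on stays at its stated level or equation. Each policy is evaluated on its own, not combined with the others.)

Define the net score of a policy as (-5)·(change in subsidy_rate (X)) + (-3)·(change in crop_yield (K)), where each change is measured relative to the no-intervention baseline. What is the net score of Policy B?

-1885

Baseline:
  P = 83
  R = 146
  T = 108
  M = -40 − 4·83 + 5·146 − 5·108 = -182
  X = -51 + 2·83 − 6·108 + (-182) = -715
  K = -43 + 5·108 = 497
Policy B (M := 195, R + 27):
  P = 83
  R = 146 + 27 = 173
  T = 108
  M = 195
  X = -51 + 2·83 − 6·108 + 195 = -338
  K = -43 + 5·108 = 497
ΔX = -338 − (-715) = 377; ΔK = 497 − 497 = 0
Score = (-5)·377 + (-3)·0 = -1885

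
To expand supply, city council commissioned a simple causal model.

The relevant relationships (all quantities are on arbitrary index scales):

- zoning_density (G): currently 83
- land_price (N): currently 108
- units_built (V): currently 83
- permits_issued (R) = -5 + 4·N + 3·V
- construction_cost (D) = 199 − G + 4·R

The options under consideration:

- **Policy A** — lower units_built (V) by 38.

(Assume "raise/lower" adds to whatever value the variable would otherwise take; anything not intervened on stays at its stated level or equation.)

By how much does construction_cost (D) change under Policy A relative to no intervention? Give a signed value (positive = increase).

-456

Baseline:
  G = 83
  N = 108
  V = 83
  R = -5 + 4·108 + 3·83 = 676
  D = 199 − 83 + 4·676 = 2820
Policy A (V − 38):
  G = 83
  N = 108
  V = 83 − 38 = 45
  R = -5 + 4·108 + 3·45 = 562
  D = 199 − 83 + 4·562 = 2364
Change in D: 2364 − 2820 = -456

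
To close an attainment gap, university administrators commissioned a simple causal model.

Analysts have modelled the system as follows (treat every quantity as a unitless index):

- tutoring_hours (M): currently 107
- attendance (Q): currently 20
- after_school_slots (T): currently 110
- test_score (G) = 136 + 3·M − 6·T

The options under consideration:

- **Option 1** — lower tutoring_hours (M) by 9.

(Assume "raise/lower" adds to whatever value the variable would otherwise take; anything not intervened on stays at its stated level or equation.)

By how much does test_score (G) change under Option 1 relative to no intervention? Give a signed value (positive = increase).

-27

Baseline:
  M = 107
  T = 110
  G = 136 + 3·107 − 6·110 = -203
Option 1 (M − 9):
  M = 107 − 9 = 98
  T = 110
  G = 136 + 3·98 − 6·110 = -230
Change in G: -230 − (-203) = -27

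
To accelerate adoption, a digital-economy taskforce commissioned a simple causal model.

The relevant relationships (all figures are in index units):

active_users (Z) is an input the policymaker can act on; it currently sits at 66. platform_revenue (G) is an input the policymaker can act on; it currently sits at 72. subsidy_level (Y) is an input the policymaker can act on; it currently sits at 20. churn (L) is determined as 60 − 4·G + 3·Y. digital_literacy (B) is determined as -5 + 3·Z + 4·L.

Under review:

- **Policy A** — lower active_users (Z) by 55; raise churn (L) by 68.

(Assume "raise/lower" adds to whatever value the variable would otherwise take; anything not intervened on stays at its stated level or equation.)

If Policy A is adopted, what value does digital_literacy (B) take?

-372

Policy A (Z − 55, L + 68):
  Z = 66 − 55 = 11
  G = 72
  Y = 20
  L = 60 − 4·72 + 3·20 (+68 from intervention) = -100
  B = -5 + 3·11 + 4·(-100) = -372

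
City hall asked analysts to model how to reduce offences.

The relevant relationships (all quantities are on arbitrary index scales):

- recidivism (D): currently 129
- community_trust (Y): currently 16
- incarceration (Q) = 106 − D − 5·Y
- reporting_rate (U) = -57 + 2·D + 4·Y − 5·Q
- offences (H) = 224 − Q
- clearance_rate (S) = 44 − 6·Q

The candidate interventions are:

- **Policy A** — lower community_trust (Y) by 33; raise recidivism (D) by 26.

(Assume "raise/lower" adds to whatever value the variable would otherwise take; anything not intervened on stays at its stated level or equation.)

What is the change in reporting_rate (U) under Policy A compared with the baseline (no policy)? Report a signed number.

-775

Baseline:
  D = 129
  Y = 16
  Q = 106 − 129 − 5·16 = -103
  U = -57 + 2·129 + 4·16 − 5·(-103) = 780
Policy A (Y − 33, D + 26):
  D = 129 + 26 = 155
  Y = 16 − 33 = -17
  Q = 106 − 155 − 5·(-17) = 36
  U = -57 + 2·155 + 4·(-17) − 5·36 = 5
Change in U: 5 − 780 = -775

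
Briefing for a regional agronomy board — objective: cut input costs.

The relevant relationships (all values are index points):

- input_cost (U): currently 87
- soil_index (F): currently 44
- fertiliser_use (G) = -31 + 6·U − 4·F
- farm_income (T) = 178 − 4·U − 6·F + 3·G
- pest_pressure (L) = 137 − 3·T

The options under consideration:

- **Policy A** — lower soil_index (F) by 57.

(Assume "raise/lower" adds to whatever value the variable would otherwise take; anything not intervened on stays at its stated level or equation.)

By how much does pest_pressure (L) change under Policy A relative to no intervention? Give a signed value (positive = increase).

Baseline:
  U = 87
  F = 44
  G = -31 + 6·87 − 4·44 = 315
  T = 178 − 4·87 − 6·44 + 3·315 = 511
  L = 137 − 3·511 = -1396
Policy A (F − 57):
  U = 87
  F = 44 − 57 = -13
  G = -31 + 6·87 − 4·(-13) = 543
  T = 178 − 4·87 − 6·(-13) + 3·543 = 1537
  L = 137 − 3·1537 = -4474
Change in L: -4474 − (-1396) = -3078

-3078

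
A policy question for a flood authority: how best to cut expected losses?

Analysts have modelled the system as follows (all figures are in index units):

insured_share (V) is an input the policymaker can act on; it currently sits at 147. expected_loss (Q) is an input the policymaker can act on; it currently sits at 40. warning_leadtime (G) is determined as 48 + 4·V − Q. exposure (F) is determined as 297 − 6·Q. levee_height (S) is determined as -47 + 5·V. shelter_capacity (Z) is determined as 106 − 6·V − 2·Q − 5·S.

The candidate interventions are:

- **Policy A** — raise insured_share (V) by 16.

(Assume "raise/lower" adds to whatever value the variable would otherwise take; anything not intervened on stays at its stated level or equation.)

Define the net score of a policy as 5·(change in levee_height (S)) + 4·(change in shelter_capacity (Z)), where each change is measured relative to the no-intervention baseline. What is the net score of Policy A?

-1584

Baseline:
  V = 147
  Q = 40
  S = -47 + 5·147 = 688
  Z = 106 − 6·147 − 2·40 − 5·688 = -4296
Policy A (V + 16):
  V = 147 + 16 = 163
  Q = 40
  S = -47 + 5·163 = 768
  Z = 106 − 6·163 − 2·40 − 5·768 = -4792
ΔS = 768 − 688 = 80; ΔZ = -4792 − (-4296) = -496
Score = 5·80 + 4·(-496) = -1584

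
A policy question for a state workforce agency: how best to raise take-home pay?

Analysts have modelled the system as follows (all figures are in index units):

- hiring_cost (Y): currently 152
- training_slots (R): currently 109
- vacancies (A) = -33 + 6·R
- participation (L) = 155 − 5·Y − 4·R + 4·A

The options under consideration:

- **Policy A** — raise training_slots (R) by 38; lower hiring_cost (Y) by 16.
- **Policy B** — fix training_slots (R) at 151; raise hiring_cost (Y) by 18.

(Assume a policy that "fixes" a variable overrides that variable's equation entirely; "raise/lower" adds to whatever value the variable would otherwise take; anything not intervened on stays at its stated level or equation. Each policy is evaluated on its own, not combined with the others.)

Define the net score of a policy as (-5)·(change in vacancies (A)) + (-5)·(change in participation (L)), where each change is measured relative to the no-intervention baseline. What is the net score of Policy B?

Baseline:
  Y = 152
  R = 109
  A = -33 + 6·109 = 621
  L = 155 − 5·152 − 4·109 + 4·621 = 1443
Policy B (R := 151, Y + 18):
  Y = 152 + 18 = 170
  R = 151
  A = -33 + 6·151 = 873
  L = 155 − 5·170 − 4·151 + 4·873 = 2193
ΔA = 873 − 621 = 252; ΔL = 2193 − 1443 = 750
Score = (-5)·252 + (-5)·750 = -5010

-5010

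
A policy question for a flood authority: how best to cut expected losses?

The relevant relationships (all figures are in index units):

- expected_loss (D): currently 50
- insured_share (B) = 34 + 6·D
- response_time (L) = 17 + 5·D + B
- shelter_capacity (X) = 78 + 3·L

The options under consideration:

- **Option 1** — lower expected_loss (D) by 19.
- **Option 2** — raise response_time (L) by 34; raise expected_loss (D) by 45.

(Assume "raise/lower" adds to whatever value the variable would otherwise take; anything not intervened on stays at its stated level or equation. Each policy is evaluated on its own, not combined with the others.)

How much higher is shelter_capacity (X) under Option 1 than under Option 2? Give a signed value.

-2214

Option 1 (D − 19):
  D = 50 − 19 = 31
  B = 34 + 6·31 = 220
  L = 17 + 5·31 + 220 = 392
  X = 78 + 3·392 = 1254
Option 2 (L + 34, D + 45):
  D = 50 + 45 = 95
  B = 34 + 6·95 = 604
  L = 17 + 5·95 + 604 (+34 from intervention) = 1130
  X = 78 + 3·1130 = 3468
X: 1254 − 3468 = -2214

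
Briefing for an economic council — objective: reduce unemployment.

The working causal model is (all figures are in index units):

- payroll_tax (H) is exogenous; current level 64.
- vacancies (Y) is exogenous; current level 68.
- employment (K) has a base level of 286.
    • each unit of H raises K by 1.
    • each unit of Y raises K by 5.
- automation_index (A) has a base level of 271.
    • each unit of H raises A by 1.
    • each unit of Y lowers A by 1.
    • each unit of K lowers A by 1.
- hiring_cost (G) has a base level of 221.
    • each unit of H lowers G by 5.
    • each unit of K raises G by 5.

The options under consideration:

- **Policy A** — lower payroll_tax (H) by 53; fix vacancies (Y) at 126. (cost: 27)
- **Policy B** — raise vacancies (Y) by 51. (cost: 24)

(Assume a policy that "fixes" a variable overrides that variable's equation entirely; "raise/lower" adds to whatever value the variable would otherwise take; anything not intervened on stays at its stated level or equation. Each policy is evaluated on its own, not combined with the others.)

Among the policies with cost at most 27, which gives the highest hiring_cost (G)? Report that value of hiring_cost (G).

Policy A (H − 53, Y := 126):
  H = 64 − 53 = 11
  Y = 126
  K = 286 + 11 + 5·126 = 927
  G = 221 − 5·11 + 5·927 = 4801
Policy B (Y + 51):
  H = 64
  Y = 68 + 51 = 119
  K = 286 + 64 + 5·119 = 945
  G = 221 − 5·64 + 5·945 = 4626
Comparing — Policy A: G=4801, Policy B: G=4626. Highest is 4801 (Policy A).

4801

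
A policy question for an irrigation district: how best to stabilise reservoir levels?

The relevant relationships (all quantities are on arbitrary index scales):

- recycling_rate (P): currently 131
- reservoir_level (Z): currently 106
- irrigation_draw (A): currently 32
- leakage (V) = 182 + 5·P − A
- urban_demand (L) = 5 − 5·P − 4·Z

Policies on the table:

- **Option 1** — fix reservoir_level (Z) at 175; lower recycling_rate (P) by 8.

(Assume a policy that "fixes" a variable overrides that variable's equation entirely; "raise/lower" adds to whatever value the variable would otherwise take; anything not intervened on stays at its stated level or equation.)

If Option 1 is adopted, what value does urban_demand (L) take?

-1310

Option 1 (Z := 175, P − 8):
  P = 131 − 8 = 123
  Z = 175
  L = 5 − 5·123 − 4·175 = -1310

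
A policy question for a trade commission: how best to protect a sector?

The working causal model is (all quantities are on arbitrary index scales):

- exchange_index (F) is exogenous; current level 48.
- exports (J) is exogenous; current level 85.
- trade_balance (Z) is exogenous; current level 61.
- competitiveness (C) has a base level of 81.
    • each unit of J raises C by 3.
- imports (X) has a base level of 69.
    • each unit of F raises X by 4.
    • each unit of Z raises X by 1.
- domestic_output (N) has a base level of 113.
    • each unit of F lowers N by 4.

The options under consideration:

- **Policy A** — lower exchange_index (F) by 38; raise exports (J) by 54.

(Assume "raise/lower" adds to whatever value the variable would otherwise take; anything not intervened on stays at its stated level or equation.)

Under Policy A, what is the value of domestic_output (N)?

73

Policy A (F − 38, J + 54):
  F = 48 − 38 = 10
  N = 113 − 4·10 = 73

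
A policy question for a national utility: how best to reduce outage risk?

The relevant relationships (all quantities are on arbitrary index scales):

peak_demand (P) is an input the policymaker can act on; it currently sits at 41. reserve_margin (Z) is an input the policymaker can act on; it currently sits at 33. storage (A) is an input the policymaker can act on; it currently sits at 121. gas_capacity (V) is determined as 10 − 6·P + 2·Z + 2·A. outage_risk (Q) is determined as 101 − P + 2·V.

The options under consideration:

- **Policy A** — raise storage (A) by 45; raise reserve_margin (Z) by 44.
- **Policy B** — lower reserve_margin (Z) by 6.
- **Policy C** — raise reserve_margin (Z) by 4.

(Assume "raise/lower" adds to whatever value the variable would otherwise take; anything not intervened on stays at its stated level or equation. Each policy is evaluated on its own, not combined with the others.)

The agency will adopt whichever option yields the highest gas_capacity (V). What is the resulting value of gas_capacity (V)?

250

Policy A (A + 45, Z + 44):
  P = 41
  Z = 33 + 44 = 77
  A = 121 + 45 = 166
  V = 10 − 6·41 + 2·77 + 2·166 = 250
Policy B (Z − 6):
  P = 41
  Z = 33 − 6 = 27
  A = 121
  V = 10 − 6·41 + 2·27 + 2·121 = 60
Policy C (Z + 4):
  P = 41
  Z = 33 + 4 = 37
  A = 121
  V = 10 − 6·41 + 2·37 + 2·121 = 80
Comparing — Policy A: V=250, Policy B: V=60, Policy C: V=80. Highest is 250 (Policy A).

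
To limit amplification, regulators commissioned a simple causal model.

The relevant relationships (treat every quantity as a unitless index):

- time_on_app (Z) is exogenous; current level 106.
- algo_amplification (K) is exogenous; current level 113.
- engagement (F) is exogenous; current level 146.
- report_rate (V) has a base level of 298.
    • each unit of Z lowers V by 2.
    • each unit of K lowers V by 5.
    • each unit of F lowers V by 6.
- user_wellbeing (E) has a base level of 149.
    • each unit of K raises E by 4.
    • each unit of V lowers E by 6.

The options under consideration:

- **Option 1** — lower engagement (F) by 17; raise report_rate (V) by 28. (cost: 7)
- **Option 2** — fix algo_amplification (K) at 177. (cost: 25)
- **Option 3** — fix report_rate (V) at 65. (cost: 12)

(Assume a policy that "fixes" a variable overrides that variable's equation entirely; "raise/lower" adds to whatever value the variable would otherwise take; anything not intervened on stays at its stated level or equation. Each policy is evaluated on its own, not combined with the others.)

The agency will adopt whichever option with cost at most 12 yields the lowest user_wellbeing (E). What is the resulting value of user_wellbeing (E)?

Option 1 (F − 17, V + 28):
  Z = 106
  K = 113
  F = 146 − 17 = 129
  V = 298 − 2·106 − 5·113 − 6·129 (+28 from intervention) = -1225
  E = 149 + 4·113 − 6·(-1225) = 7951
Option 3 (V := 65):
  Z = 106
  K = 113
  F = 146
  V = 65
  E = 149 + 4·113 − 6·65 = 211
Comparing — Option 1: E=7951, Option 3: E=211. Lowest is 211 (Option 3).

211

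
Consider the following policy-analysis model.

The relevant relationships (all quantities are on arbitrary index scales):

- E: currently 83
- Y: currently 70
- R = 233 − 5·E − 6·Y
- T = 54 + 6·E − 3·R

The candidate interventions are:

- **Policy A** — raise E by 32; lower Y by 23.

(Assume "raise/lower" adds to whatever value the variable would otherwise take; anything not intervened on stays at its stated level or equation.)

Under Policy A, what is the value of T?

Policy A (E + 32, Y − 23):
  E = 83 + 32 = 115
  Y = 70 − 23 = 47
  R = 233 − 5·115 − 6·47 = -624
  T = 54 + 6·115 − 3·(-624) = 2616

2616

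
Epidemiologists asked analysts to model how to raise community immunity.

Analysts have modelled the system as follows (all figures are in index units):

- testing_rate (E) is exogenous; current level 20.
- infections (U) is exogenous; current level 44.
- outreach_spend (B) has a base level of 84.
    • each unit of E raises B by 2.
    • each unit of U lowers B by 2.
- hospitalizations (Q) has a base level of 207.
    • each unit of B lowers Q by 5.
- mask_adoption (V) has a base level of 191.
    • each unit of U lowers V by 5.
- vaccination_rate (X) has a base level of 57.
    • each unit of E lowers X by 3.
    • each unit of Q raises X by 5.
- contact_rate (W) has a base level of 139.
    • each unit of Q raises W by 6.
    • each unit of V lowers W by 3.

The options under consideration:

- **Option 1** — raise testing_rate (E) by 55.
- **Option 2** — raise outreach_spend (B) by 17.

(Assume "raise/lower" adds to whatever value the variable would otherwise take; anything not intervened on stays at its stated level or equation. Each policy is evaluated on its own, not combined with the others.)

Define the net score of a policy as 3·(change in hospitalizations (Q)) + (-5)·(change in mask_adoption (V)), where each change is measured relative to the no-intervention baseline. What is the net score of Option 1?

Baseline:
  E = 20
  U = 44
  B = 84 + 2·20 − 2·44 = 36
  Q = 207 − 5·36 = 27
  V = 191 − 5·44 = -29
Option 1 (E + 55):
  E = 20 + 55 = 75
  U = 44
  B = 84 + 2·75 − 2·44 = 146
  Q = 207 − 5·146 = -523
  V = 191 − 5·44 = -29
ΔQ = -523 − 27 = -550; ΔV = -29 − (-29) = 0
Score = 3·(-550) + (-5)·0 = -1650

-1650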